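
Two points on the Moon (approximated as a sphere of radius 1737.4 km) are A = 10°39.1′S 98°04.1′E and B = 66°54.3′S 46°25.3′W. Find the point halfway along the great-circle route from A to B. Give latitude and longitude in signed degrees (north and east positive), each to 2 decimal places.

Central angle δ = 1.7151 rad. Interpolating on the sphere with fraction f = 0.5:
P = [sin((1−f)δ)·A + sin(fδ)·B] / sin δ = 0.7642·A + 0.7642·B in Cartesian coordinates,
giving P = (0.1012, 0.5264, -0.8442), i.e. latitude -57.58°, longitude 79.12°.

-57.58°, 79.12°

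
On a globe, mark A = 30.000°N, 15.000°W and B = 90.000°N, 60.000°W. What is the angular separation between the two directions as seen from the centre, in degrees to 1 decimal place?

60.0°

With latitudes φ₁ = 30.000°, φ₂ = 90.000° and longitude difference Δλ = -45.000°:
cos c = sin φ₁ sin φ₂ + cos φ₁ cos φ₂ cos Δλ = (0.5000)(1.0000) + (0.8660)(0.0000)(0.7071) = 0.50000,
so c = arccos(0.50000) = 1.04720 rad.
So the angular separation is 60.0°.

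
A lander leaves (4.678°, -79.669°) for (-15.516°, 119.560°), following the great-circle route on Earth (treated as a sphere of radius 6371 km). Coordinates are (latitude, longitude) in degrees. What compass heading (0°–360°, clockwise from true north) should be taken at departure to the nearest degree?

With φ₁ = 0.0816, φ₂ = -0.2708, Δλ = -2.8060 rad, the forward-azimuth formula gives
θ = atan2( sin Δλ cos φ₂ , cos φ₁ sin φ₂ − sin φ₁ cos φ₂ cos Δλ ) = atan2(-0.3173, -0.1924) = -121.23°.
Adding 360° brings this into [0°, 360°): 239°.

239°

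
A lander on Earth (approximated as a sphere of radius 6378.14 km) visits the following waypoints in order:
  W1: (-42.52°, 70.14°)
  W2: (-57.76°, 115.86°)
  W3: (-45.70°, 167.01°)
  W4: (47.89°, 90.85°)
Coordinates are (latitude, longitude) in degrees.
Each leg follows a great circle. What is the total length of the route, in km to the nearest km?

20030 km

Leg W1→W2: central angle 0.5621 rad, distance 3584.9 km.
Leg W2→W3: central angle 0.5752 rad, distance 3669.0 km.
Leg W3→W4: central angle 2.0030 rad, distance 12775.7 km.
Total: 3584.9 + 3669.0 + 12775.7 ≈ 20030 km.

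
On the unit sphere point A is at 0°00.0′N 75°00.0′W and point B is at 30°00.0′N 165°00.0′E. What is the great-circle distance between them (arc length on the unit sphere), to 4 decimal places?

2.0186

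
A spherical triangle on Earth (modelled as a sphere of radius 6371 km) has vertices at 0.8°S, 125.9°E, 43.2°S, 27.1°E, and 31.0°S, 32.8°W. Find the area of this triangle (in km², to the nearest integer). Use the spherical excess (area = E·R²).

Side lengths (central angles): a = 0.8420, b = 2.4838, c = 1.6729 rad; semiperimeter s = 2.4994.
By l'Huilier's theorem, tan(E/4) = √[tan(s/2) tan((s−a)/2) tan((s−b)/2) tan((s−c)/2)], giving spherical excess E = 0.4218 rad.
Area = E·R² = 0.4218 × (6371)² ≈ 17121240 km².

17121240 km²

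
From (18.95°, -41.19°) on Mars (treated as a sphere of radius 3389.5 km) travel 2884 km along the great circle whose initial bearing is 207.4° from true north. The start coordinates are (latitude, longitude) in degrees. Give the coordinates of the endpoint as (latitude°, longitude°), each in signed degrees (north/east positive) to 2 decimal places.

-24.66°, -63.57°

Angular distance δ = d/R = 2884/3389.5 = 0.85086 rad; initial bearing θ = 3.6198 rad.
sin φ₂ = sin φ₁ cos δ + cos φ₁ sin δ cos θ = (0.3247)(0.6593) + (0.9458)(0.7518)(-0.8878) = -0.4172, so φ₂ = -24.66°.
Δλ = atan2(sin θ sin δ cos φ₁, cos δ − sin φ₁ sin φ₂) = atan2(-0.3272, 0.7948) = -22.378°.
λ₂ = -41.190° − 22.378° = -63.57°.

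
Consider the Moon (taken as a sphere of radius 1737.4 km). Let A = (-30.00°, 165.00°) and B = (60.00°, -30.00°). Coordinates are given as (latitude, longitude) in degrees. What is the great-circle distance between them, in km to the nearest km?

With latitudes φ₁ = -30.000°, φ₂ = 60.000° and longitude difference Δλ = 165.000°:
cos c = sin φ₁ sin φ₂ + cos φ₁ cos φ₂ cos Δλ = (-0.5000)(0.8660) + (0.8660)(0.5000)(-0.9659) = -0.85127,
so c = arccos(-0.85127) = 2.58920 rad.
Distance = R·c = 1737.4 × 2.5892 ≈ 4498 km.

4498 km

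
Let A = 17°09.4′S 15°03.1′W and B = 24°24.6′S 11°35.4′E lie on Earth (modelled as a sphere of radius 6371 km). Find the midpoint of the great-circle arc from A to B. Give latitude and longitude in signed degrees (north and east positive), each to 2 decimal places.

-21.31°, -2.06°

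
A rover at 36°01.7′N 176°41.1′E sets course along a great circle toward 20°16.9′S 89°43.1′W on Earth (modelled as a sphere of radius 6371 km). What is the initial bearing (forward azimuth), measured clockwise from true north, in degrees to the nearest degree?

105°

Δλ = 93.597° = 1.6336 rad.
y = sin Δλ · cos φ₂ = (0.9980)(0.9380) = 0.9362
x = cos φ₁ sin φ₂ − sin φ₁ cos φ₂ cos Δλ = (0.8087)(-0.3466) − (0.5882)(0.9380)(-0.0627) = -0.2457
θ = atan2(y, x) = 104.71°, so the bearing is 105°.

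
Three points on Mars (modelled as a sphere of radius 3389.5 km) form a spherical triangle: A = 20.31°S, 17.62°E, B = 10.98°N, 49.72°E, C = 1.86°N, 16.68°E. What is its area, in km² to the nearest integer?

Side lengths (central angles): a = 0.5940, b = 0.3873, c = 0.7759 rad; semiperimeter s = 0.8786.
By l'Huilier's theorem, tan(E/4) = √[tan(s/2) tan((s−a)/2) tan((s−b)/2) tan((s−c)/2)], giving spherical excess E = 0.1178 rad.
Area = E·R² = 0.1178 × (3389.5)² ≈ 1353143 km².

1353143 km²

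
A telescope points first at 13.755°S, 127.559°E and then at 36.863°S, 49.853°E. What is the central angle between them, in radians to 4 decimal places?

1.2576 rad

With latitudes φ₁ = -13.755°, φ₂ = -36.863° and longitude difference Δλ = -77.706°:
cos c = sin φ₁ sin φ₂ + cos φ₁ cos φ₂ cos Δλ = (-0.2378)(-0.5999) + (0.9713)(0.8001)(0.2129) = 0.30811,
so c = arccos(0.30811) = 1.25759 rad.
So the angular separation is 1.2576 rad.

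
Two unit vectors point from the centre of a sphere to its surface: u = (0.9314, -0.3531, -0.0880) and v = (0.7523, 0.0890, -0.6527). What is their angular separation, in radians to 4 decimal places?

u·v = 0.7267; |u| = 1.0000, |v| = 0.9999.
cos θ = (u·v)/(|u||v|) = 0.7268, so θ = 0.7572 rad.

0.7572 rad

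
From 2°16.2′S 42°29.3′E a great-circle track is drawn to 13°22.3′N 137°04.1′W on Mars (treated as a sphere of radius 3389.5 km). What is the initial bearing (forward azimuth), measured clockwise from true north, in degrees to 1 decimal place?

357.8°

Δλ = -179.557° = -3.1339 rad.
y = sin Δλ · cos φ₂ = (-0.0077)(0.9729) = -0.0075
x = cos φ₁ sin φ₂ − sin φ₁ cos φ₂ cos Δλ = (0.9992)(0.2313) − (-0.0396)(0.9729)(-1.0000) = 0.1926
θ = atan2(y, x) = -2.24°; adding 360° gives 357.8°.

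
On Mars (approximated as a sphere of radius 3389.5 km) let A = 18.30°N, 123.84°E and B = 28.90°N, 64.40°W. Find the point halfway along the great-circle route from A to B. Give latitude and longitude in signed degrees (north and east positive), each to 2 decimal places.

Central angle δ = 2.3062 rad. Interpolating on the sphere with fraction f = 0.5:
P = [sin((1−f)δ)·A + sin(fδ)·B] / sin δ = 1.2325·A + 1.2325·B in Cartesian coordinates,
giving P = (-0.1854, -0.0012, 0.9827), i.e. latitude 79.31°, longitude -179.64°.

79.31°, -179.64°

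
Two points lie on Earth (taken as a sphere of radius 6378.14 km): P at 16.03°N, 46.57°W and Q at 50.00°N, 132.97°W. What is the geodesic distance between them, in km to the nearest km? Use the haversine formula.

8405 km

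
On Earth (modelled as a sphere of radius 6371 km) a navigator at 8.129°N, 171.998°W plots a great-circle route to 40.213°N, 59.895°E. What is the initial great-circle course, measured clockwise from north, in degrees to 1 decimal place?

With φ₁ = 0.1419, φ₂ = 0.7018, Δλ = -2.2359 rad, the forward-azimuth formula gives
θ = atan2( sin Δλ cos φ₂ , cos φ₁ sin φ₂ − sin φ₁ cos φ₂ cos Δλ ) = atan2(-0.6009, 0.7058) = -40.41°.
Adding 360° brings this into [0°, 360°): 319.6°.

319.6°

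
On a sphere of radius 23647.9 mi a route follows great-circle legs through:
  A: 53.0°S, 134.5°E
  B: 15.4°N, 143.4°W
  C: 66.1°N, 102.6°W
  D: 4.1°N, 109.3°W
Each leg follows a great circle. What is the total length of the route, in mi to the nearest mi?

89648 mi

Leg A→B: central angle 1.7035 rad, distance 40284.7 mi.
Leg B→C: central angle 1.0022 rad, distance 23699.5 mi.
Leg C→D: central angle 1.0852 rad, distance 25663.3 mi.
Total: 40284.7 + 23699.5 + 25663.3 ≈ 89648 mi.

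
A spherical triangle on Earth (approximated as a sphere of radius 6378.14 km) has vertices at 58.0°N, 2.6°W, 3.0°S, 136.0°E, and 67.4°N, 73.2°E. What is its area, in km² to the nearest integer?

Side lengths (central angles): a = 1.4433, b = 0.5865, c = 2.0279 rad; semiperimeter s = 2.0289.
By l'Huilier's theorem, tan(E/4) = √[tan(s/2) tan((s−a)/2) tan((s−b)/2) tan((s−c)/2)], giving spherical excess E = 0.0579 rad.
Area = E·R² = 0.0579 × (6378.14)² ≈ 2354285 km².

2354285 km²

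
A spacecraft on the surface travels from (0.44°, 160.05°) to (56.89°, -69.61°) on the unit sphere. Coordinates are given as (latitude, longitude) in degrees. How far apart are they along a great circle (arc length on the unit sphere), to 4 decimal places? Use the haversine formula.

In radians: φ₁ = 0.0077, φ₂ = 0.9929, Δλ = 130.340° = 2.2749 rad.
Haversine: a = sin²(Δφ/2) + cos φ₁ cos φ₂ sin²(Δλ/2) = 0.2237 + (1.0000)(0.5462)(0.8237) = 0.67358.
Central angle c = 2·arcsin(√a) = 1.92533 rad.
On the unit sphere the arc length equals the central angle: 1.9253.

1.9253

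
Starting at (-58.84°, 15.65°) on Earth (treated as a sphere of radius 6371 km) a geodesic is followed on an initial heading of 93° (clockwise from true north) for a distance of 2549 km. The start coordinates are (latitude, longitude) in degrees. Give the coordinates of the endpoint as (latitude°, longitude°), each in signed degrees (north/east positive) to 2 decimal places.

Angular distance δ = d/R = 2549/6371 = 0.40009 rad; initial bearing θ = 1.6232 rad.
sin φ₂ = sin φ₁ cos δ + cos φ₁ sin δ cos θ = (-0.8557)(0.9210) + (0.5174)(0.3895)(-0.0523) = -0.7987, so φ₂ = -53.01°.
Δλ = atan2(sin θ sin δ cos φ₁, cos δ − sin φ₁ sin φ₂) = atan2(0.2013, 0.2376) = 40.272°.
λ₂ = 15.650° + 40.272° = 55.92°.

-53.01°, 55.92°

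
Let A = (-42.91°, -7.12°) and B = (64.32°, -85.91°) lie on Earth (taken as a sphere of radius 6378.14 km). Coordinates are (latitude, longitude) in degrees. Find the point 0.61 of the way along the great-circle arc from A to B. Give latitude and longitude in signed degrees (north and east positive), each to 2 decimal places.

25.93°, -40.37°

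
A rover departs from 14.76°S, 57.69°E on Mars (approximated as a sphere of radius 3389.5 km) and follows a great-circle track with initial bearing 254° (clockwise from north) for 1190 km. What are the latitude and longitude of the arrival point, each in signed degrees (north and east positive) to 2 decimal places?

Angular distance δ = d/R = 1190/3389.5 = 0.35108 rad; initial bearing θ = 4.4331 rad.
sin φ₂ = sin φ₁ cos δ + cos φ₁ sin δ cos θ = (-0.2548)(0.9390) + (0.9670)(0.3439)(-0.2756) = -0.3309, so φ₂ = -19.32°.
Δλ = atan2(sin θ sin δ cos φ₁, cos δ − sin φ₁ sin φ₂) = atan2(-0.3197, 0.8547) = -20.507°.
λ₂ = 57.690° − 20.507° = 37.18°.

-19.32°, 37.18°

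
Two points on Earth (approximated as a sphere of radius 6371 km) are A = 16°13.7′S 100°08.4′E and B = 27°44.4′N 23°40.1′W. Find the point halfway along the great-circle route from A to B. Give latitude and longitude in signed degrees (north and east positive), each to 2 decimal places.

Central angle δ = 2.2180 rad. Interpolating on the sphere with fraction f = 0.5:
P = [sin((1−f)δ)·A + sin(fδ)·B] / sin δ = 1.1221·A + 1.1221·B in Cartesian coordinates,
giving P = (0.7199, 0.6619, 0.2087), i.e. latitude 12.05°, longitude 42.59°.

12.05°, 42.59°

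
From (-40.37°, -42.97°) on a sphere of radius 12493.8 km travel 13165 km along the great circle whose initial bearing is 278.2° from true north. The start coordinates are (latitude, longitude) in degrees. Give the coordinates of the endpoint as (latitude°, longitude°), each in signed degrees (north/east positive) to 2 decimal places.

-13.05°, -105.00°

Angular distance δ = d/R = 13165/12493.8 = 1.05372 rad; initial bearing θ = 4.8555 rad.
sin φ₂ = sin φ₁ cos δ + cos φ₁ sin δ cos θ = (-0.6477)(0.4943) + (0.7619)(0.8693)(0.1426) = -0.2257, so φ₂ = -13.05°.
Δλ = atan2(sin θ sin δ cos φ₁, cos δ − sin φ₁ sin φ₂) = atan2(-0.6555, 0.3481) = -62.028°.
λ₂ = -42.970° − 62.028° = -105.00°.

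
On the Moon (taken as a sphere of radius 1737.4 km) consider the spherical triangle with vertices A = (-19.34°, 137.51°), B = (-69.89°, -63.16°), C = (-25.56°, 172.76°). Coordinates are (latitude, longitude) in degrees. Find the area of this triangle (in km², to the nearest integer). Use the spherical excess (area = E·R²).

1418064 km²

Side lengths (central angles): a = 1.3373, b = 0.5771, c = 1.5634 rad; semiperimeter s = 1.7389.
By l'Huilier's theorem, tan(E/4) = √[tan(s/2) tan((s−a)/2) tan((s−b)/2) tan((s−c)/2)], giving spherical excess E = 0.4698 rad.
Area = E·R² = 0.4698 × (1737.4)² ≈ 1418064 km².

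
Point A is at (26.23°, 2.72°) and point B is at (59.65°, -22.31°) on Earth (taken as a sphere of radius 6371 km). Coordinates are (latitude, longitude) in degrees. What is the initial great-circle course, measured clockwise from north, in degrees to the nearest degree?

With φ₁ = 0.4578, φ₂ = 1.0411, Δλ = -0.4369 rad, the forward-azimuth formula gives
θ = atan2( sin Δλ cos φ₂ , cos φ₁ sin φ₂ − sin φ₁ cos φ₂ cos Δλ ) = atan2(-0.2138, 0.5717) = -20.50°.
Adding 360° brings this into [0°, 360°): 339°.

339°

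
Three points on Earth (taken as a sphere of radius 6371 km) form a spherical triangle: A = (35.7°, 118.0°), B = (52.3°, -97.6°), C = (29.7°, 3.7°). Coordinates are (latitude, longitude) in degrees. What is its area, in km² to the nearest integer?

50166622 km²

Side lengths (central angles): a = 1.2787, b = 1.5720, c = 1.5128 rad; semiperimeter s = 2.1818.
By l'Huilier's theorem, tan(E/4) = √[tan(s/2) tan((s−a)/2) tan((s−b)/2) tan((s−c)/2)], giving spherical excess E = 1.2359 rad.
Area = E·R² = 1.2359 × (6371)² ≈ 50166622 km².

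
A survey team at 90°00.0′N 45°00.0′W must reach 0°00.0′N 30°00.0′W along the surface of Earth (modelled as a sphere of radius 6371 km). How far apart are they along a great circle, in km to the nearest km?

10008 km

With latitudes φ₁ = 90.000°, φ₂ = 0.000° and longitude difference Δλ = 15.000°:
cos c = sin φ₁ sin φ₂ + cos φ₁ cos φ₂ cos Δλ = (1.0000)(0.0000) + (0.0000)(1.0000)(0.9659) = 0.00000,
so c = arccos(0.00000) = 1.57080 rad.
Distance = R·c = 6371 × 1.5708 ≈ 10008 km.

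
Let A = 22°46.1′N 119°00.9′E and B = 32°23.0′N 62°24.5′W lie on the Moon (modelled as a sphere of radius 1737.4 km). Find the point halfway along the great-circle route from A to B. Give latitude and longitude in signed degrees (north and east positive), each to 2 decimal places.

The central angle between A and B is δ = 2.1787 rad.
With f = 0.5, the slerp weights are sin((1−f)δ)/sin δ = 1.0798 and sin(fδ)/sin δ = 1.0798.
Weighted sum of the unit vectors: (1.0798)·(-0.4472,0.8063,0.3870) + (1.0798)·(0.3911,-0.7484,0.5356) = (-0.0606, 0.0625, 0.9962).
Converting back: φ = atan2(z, √(x²+y²)) = 85.01°, λ = atan2(y, x) = 134.09°.

85.01°, 134.09°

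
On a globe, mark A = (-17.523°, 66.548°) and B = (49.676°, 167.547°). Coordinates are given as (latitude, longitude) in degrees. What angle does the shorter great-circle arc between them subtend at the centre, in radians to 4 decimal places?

1.9255 rad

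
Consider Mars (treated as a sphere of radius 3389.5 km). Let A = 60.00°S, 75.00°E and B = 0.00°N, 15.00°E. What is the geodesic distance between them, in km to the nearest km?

With latitudes φ₁ = -60.000°, φ₂ = 0.000° and longitude difference Δλ = -60.000°:
cos c = sin φ₁ sin φ₂ + cos φ₁ cos φ₂ cos Δλ = (-0.8660)(0.0000) + (0.5000)(1.0000)(0.5000) = 0.25000,
so c = arccos(0.25000) = 1.31812 rad.
Distance = R·c = 3389.5 × 1.3181 ≈ 4468 km.

4468 km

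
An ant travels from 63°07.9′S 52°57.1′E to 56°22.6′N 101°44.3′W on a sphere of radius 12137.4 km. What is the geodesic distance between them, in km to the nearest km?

In radians: φ₁ = -1.1019, φ₂ = 0.9840, Δλ = -154.690° = -2.6998 rad.
cos c = sin φ₁ sin φ₂ + cos φ₁ cos φ₂ cos Δλ = (-0.8920)(0.8327) + (0.4519)(0.5537)(-0.9040) = -0.96904,
so c = arccos(-0.96904) = 2.89209 rad.
Distance = R·c = 12137.4 × 2.8921 ≈ 35102 km.

35102 km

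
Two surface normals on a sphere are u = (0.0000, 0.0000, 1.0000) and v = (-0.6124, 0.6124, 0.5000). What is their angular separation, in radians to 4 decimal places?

1.0472 rad

u·v = 0.5000; |u| = 1.0000, |v| = 1.0000.
cos θ = (u·v)/(|u||v|) = 0.5000, so θ = 1.0472 rad.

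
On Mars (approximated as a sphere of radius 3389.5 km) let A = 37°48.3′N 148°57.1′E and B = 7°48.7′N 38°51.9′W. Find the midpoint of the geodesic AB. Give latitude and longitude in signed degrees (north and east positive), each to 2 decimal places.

72.64°, -66.19°

The central angle between A and B is δ = 2.3353 rad.
With f = 0.5, the slerp weights are sin((1−f)δ)/sin δ = 1.2745 and sin(fδ)/sin δ = 1.2745.
Weighted sum of the unit vectors: (1.2745)·(-0.6769,0.4075,0.6130) + (1.2745)·(0.7714,-0.6217,0.1359) = (0.1204, -0.2729, 0.9545).
Converting back: φ = atan2(z, √(x²+y²)) = 72.64°, λ = atan2(y, x) = -66.19°.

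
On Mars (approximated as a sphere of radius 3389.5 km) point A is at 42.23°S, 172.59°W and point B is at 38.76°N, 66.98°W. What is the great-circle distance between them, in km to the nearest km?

7405 km

Let φ₁ = -0.7371 rad, φ₂ = 0.6765 rad, and Δλ = 1.8432 rad.
cos c = sin φ₁ sin φ₂ + cos φ₁ cos φ₂ cos Δλ = (-0.6721)(0.6261) + (0.7405)(0.7798)(-0.2691) = -0.57615,
so c = arccos(-0.57615) = 2.18480 rad.
Distance = R·c = 3389.5 × 2.1848 ≈ 7405 km.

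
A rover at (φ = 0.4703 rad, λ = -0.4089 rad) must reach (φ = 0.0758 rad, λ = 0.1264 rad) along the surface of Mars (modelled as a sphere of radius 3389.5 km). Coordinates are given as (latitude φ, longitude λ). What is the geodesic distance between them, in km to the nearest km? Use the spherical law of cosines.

2188 km

In radians: φ₁ = 0.4703, φ₂ = 0.0758, Δλ = 30.670° = 0.5353 rad.
cos c = sin φ₁ sin φ₂ + cos φ₁ cos φ₂ cos Δλ = (0.4532)(0.0757) + (0.8914)(0.9971)(0.8601) = 0.79885,
so c = arccos(0.79885) = 0.64542 rad.
Distance = R·c = 3389.5 × 0.6454 ≈ 2188 km.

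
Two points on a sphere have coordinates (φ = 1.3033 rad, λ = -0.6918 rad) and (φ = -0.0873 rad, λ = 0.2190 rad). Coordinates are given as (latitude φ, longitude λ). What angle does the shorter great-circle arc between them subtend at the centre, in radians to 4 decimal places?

With latitudes φ₁ = 74.674°, φ₂ = -5.002° and longitude difference Δλ = 52.185°:
Haversine: a = sin²(Δφ/2) + cos φ₁ cos φ₂ sin²(Δλ/2) = 0.4104 + (0.2643)(0.9962)(0.1934) = 0.46132.
Central angle c = 2·arcsin(√a) = 1.49337 rad.
So the angular separation is 1.4934 rad.

1.4934 rad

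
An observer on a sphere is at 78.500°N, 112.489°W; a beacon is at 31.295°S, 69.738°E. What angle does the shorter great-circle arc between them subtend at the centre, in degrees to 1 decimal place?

132.8°

With latitudes φ₁ = 78.500°, φ₂ = -31.295° and longitude difference Δλ = -177.773°:
cos c = sin φ₁ sin φ₂ + cos φ₁ cos φ₂ cos Δλ = (0.9799)(-0.5194) + (0.1994)(0.8545)(-0.9992) = -0.67925,
so c = arccos(-0.67925) = 2.31753 rad.
So the angular separation is 132.8°.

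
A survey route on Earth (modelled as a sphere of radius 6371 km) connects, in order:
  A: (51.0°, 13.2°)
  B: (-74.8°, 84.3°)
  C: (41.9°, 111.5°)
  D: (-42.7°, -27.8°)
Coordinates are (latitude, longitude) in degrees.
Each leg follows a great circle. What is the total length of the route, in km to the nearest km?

Leg A→B: central angle 2.3413 rad, distance 14916.6 km.
Leg B→C: central angle 2.0611 rad, distance 13131.3 km.
Leg C→D: central angle 2.6212 rad, distance 16699.4 km.
Total: 14916.6 + 13131.3 + 16699.4 ≈ 44747 km.

44747 km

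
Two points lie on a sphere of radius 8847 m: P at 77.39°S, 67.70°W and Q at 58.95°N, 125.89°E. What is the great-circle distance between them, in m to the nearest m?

Let φ₁ = -1.3507 rad, φ₂ = 1.0289 rad, and Δλ = -2.9044 rad.
cos c = sin φ₁ sin φ₂ + cos φ₁ cos φ₂ cos Δλ = (-0.9759)(0.8567) + (0.2183)(0.5158)(-0.9720) = -0.94550,
so c = arccos(-0.94550) = 2.80993 rad.
Distance = R·c = 8847 × 2.8099 ≈ 24859 m.

24859 m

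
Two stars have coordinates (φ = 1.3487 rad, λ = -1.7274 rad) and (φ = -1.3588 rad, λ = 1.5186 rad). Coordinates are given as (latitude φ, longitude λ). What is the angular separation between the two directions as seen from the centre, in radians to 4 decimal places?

Let φ₁ = 1.3487 rad, φ₂ = -1.3588 rad, and Δλ = -3.0372 rad.
Haversine: a = sin²(Δφ/2) + cos φ₁ cos φ₂ sin²(Δλ/2) = 0.9536 + (0.2203)(0.2104)(0.9973) = 0.99985.
Central angle c = 2·arcsin(√a) = 3.11696 rad.
So the angular separation is 3.1170 rad.

3.1170 rad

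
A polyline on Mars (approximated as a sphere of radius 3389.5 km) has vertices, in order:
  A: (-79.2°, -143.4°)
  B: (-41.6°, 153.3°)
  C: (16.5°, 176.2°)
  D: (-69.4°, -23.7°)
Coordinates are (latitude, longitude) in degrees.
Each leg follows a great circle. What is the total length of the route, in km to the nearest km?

13716 km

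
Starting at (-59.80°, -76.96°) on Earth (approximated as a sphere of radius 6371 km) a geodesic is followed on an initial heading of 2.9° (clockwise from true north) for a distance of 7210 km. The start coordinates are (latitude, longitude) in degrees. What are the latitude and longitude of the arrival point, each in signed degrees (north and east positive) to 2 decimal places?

Angular distance δ = d/R = 7210/6371 = 1.13169 rad; initial bearing θ = 0.0506 rad.
sin φ₂ = sin φ₁ cos δ + cos φ₁ sin δ cos θ = (-0.8643)(0.4251) + (0.5030)(0.9051)(0.9987) = 0.0873, so φ₂ = 5.01°.
Δλ = atan2(sin θ sin δ cos φ₁, cos δ − sin φ₁ sin φ₂) = atan2(0.0230, 0.5006) = 2.635°.
λ₂ = -76.960° + 2.635° = -74.33°.

5.01°, -74.33°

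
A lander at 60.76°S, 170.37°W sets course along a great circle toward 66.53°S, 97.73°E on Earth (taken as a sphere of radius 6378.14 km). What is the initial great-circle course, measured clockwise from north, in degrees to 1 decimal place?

With φ₁ = -1.0605, φ₂ = -1.1612, Δλ = -1.6040 rad, the forward-azimuth formula gives
θ = atan2( sin Δλ cos φ₂ , cos φ₁ sin φ₂ − sin φ₁ cos φ₂ cos Δλ ) = atan2(-0.3980, -0.4596) = -139.10°.
Adding 360° brings this into [0°, 360°): 220.9°.

220.9°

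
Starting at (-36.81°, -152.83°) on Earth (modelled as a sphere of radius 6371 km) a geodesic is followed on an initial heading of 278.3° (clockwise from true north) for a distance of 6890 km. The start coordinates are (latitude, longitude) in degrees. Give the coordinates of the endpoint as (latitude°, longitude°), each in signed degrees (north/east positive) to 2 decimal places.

Angular distance δ = d/R = 6890/6371 = 1.08146 rad; initial bearing θ = 4.8573 rad.
sin φ₂ = sin φ₁ cos δ + cos φ₁ sin δ cos θ = (-0.5992)(0.4700) + (0.8006)(0.8826)(0.1444) = -0.1796, so φ₂ = -10.35°.
Δλ = atan2(sin θ sin δ cos φ₁, cos δ − sin φ₁ sin φ₂) = atan2(-0.6993, 0.3624) = -62.603°.
λ₂ = -152.830° − 62.603° = -215.43° → 144.57° after wrapping to (−180°, 180°].

-10.35°, 144.57°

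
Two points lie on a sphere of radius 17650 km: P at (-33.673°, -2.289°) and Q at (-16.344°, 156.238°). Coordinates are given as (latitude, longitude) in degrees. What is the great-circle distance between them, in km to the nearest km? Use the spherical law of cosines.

38800 km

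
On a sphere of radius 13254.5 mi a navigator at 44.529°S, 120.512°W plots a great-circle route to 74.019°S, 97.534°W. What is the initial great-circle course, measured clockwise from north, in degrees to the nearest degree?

168°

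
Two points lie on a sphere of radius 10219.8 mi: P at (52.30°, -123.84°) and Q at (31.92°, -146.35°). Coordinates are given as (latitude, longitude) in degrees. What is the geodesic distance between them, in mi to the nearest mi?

4659 mi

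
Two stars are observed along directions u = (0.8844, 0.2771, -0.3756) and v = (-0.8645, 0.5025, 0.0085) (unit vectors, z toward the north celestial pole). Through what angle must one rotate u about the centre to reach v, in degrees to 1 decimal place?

128.9°

u·v = -0.6285; |u| = 1.0000, |v| = 1.0000.
cos θ = (u·v)/(|u||v|) = -0.6285, so θ = 128.9°.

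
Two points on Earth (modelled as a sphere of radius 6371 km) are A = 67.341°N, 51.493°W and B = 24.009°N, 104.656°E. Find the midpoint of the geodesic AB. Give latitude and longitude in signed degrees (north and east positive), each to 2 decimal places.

66.35°, 89.14°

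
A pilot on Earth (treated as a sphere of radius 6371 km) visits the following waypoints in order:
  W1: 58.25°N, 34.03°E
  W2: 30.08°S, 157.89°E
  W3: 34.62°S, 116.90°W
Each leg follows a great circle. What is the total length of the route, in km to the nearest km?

22539 km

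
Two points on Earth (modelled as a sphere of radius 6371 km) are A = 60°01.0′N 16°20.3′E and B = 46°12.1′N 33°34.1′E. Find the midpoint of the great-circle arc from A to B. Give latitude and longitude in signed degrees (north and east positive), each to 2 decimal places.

The central angle between A and B is δ = 0.2993 rad.
With f = 0.5, the slerp weights are sin((1−f)δ)/sin δ = 0.5057 and sin(fδ)/sin δ = 0.5057.
Weighted sum of the unit vectors: (0.5057)·(0.4796,0.1406,0.8662) + (0.5057)·(0.5767,0.3827,0.7218) = (0.5341, 0.2646, 0.8029).
Converting back: φ = atan2(z, √(x²+y²)) = 53.41°, λ = atan2(y, x) = 26.35°.

53.41°, 26.35°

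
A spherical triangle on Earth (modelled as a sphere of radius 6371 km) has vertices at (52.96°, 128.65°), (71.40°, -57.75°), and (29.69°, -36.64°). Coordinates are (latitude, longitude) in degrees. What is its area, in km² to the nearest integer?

Side lengths (central angles): a = 0.7555, b = 1.6818, c = 0.9696 rad; semiperimeter s = 1.7035.
By l'Huilier's theorem, tan(E/4) = √[tan(s/2) tan((s−a)/2) tan((s−b)/2) tan((s−c)/2)], giving spherical excess E = 0.1975 rad.
Area = E·R² = 0.1975 × (6371)² ≈ 8014780 km².

8014780 km²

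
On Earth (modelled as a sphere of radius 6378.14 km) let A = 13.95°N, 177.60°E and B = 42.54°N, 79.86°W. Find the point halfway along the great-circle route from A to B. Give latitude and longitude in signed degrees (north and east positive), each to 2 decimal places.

40.24°, -140.82°

The central angle between A and B is δ = 1.5631 rad.
With f = 0.5, the slerp weights are sin((1−f)δ)/sin δ = 0.7044 and sin(fδ)/sin δ = 0.7044.
Weighted sum of the unit vectors: (0.7044)·(-0.9697,0.0406,0.2411) + (0.7044)·(0.1297,-0.7253,0.6761) = (-0.5916, -0.4823, 0.6461).
Converting back: φ = atan2(z, √(x²+y²)) = 40.24°, λ = atan2(y, x) = -140.82°.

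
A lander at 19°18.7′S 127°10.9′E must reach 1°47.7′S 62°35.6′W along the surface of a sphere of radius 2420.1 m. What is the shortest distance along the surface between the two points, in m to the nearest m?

With latitudes φ₁ = -19.312°, φ₂ = -1.795° and longitude difference Δλ = 170.225°:
Haversine: a = sin²(Δφ/2) + cos φ₁ cos φ₂ sin²(Δλ/2) = 0.0232 + (0.9437)(0.9995)(0.9927) = 0.95961.
Central angle c = 2·arcsin(√a) = 2.73688 rad.
Distance = R·c = 2420.1 × 2.7369 ≈ 6624 m.

6624 m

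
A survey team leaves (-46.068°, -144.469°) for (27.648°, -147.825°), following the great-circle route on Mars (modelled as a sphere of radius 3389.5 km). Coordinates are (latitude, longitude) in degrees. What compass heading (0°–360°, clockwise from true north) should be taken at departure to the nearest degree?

357°

With φ₁ = -0.8040, φ₂ = 0.4825, Δλ = -0.0586 rad, the forward-azimuth formula gives
θ = atan2( sin Δλ cos φ₂ , cos φ₁ sin φ₂ − sin φ₁ cos φ₂ cos Δλ ) = atan2(-0.0519, 0.9588) = -3.10°.
Adding 360° brings this into [0°, 360°): 357°.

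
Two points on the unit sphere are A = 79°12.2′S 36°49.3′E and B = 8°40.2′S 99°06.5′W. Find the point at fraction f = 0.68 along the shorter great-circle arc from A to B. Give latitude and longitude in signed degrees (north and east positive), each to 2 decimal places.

-36.91°, -94.65°

Central angle δ = 1.5558 rad. Interpolating on the sphere with fraction f = 0.68:
P = [sin((1−f)δ)·A + sin(fδ)·B] / sin δ = 0.4776·A + 0.8714·B in Cartesian coordinates,
giving P = (-0.0648, -0.7970, -0.6005), i.e. latitude -36.91°, longitude -94.65°.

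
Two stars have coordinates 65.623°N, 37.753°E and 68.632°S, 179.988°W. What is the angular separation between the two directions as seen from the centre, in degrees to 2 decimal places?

In radians: φ₁ = 1.1453, φ₂ = -1.1979, Δλ = 142.259° = 2.4829 rad.
Haversine: a = sin²(Δφ/2) + cos φ₁ cos φ₂ sin²(Δλ/2) = 0.8489 + (0.4127)(0.3644)(0.8954) = 0.98358.
Central angle c = 2·arcsin(√a) = 2.88460 rad.
So the angular separation is 165.28°.

165.28°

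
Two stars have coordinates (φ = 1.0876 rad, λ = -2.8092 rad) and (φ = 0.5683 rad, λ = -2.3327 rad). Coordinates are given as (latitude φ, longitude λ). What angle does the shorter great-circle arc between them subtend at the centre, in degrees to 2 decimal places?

34.46°

With latitudes φ₁ = 62.315°, φ₂ = 32.561° and longitude difference Δλ = 27.301°:
Haversine: a = sin²(Δφ/2) + cos φ₁ cos φ₂ sin²(Δλ/2) = 0.0659 + (0.4646)(0.8428)(0.0557) = 0.08773.
Central angle c = 2·arcsin(√a) = 0.60140 rad.
So the angular separation is 34.46°.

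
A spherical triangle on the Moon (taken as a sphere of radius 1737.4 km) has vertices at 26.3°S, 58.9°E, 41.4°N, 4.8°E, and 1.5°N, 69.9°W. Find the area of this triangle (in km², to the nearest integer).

4840375 km²

Side lengths (central angles): a = 1.3539, b = 2.1811, c = 1.4693 rad; semiperimeter s = 2.5022.
By l'Huilier's theorem, tan(E/4) = √[tan(s/2) tan((s−a)/2) tan((s−b)/2) tan((s−c)/2)], giving spherical excess E = 1.6035 rad.
Area = E·R² = 1.6035 × (1737.4)² ≈ 4840375 km².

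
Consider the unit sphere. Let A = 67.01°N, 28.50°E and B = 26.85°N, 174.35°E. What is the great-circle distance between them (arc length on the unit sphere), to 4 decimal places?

In radians: φ₁ = 1.1695, φ₂ = 0.4686, Δλ = 145.850° = 2.5456 rad.
cos c = sin φ₁ sin φ₂ + cos φ₁ cos φ₂ cos Δλ = (0.9206)(0.4517) + (0.3906)(0.8922)(-0.8276) = 0.12740,
so c = arccos(0.12740) = 1.44305 rad.
On the unit sphere the arc length equals the central angle: 1.4430.

1.4430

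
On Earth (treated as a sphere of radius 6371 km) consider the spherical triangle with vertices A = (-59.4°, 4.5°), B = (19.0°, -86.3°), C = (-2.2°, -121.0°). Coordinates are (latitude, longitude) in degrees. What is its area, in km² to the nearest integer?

38105847 km²

Side lengths (central angles): a = 0.7009, b = 1.8362, c = 1.8618 rad; semiperimeter s = 2.1995.
By l'Huilier's theorem, tan(E/4) = √[tan(s/2) tan((s−a)/2) tan((s−b)/2) tan((s−c)/2)], giving spherical excess E = 0.9388 rad.
Area = E·R² = 0.9388 × (6371)² ≈ 38105847 km².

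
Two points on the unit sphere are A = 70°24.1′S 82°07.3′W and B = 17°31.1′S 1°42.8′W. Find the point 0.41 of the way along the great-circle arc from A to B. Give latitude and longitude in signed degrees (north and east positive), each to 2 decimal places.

The central angle between A and B is δ = 1.2272 rad.
With f = 0.41, the slerp weights are sin((1−f)δ)/sin δ = 0.7035 and sin(fδ)/sin δ = 0.5121.
Weighted sum of the unit vectors: (0.7035)·(0.0460,-0.3323,-0.9421) + (0.5121)·(0.9532,-0.0285,-0.3010) = (0.5205, -0.2484, -0.8169).
Converting back: φ = atan2(z, √(x²+y²)) = -54.78°, λ = atan2(y, x) = -25.51°.

-54.78°, -25.51°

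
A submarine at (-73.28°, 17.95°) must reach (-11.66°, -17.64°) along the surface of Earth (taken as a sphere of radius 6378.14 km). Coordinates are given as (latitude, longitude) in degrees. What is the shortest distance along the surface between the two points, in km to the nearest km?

7235 km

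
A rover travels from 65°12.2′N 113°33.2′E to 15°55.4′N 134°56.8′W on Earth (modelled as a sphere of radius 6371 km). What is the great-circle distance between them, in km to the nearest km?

In radians: φ₁ = 1.1380, φ₂ = 0.2779, Δλ = 111.500° = 1.9460 rad.
Haversine: a = sin²(Δφ/2) + cos φ₁ cos φ₂ sin²(Δλ/2) = 0.1738 + (0.4194)(0.9616)(0.6833) = 0.44938.
Central angle c = 2·arcsin(√a) = 1.46938 rad.
Distance = R·c = 6371 × 1.4694 ≈ 9361 km.

9361 km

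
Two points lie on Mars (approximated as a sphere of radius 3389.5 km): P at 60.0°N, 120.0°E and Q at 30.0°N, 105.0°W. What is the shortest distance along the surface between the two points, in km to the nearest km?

Let φ₁ = 1.0472 rad, φ₂ = 0.5236 rad, and Δλ = 2.3562 rad.
cos c = sin φ₁ sin φ₂ + cos φ₁ cos φ₂ cos Δλ = (0.8660)(0.5000) + (0.5000)(0.8660)(-0.7071) = 0.12683,
so c = arccos(0.12683) = 1.44363 rad.
Distance = R·c = 3389.5 × 1.4436 ≈ 4893 km.

4893 km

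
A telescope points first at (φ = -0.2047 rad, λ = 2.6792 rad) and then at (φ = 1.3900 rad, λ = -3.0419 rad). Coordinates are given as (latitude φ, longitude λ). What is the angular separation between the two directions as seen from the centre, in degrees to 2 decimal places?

Let φ₁ = -0.2047 rad, φ₂ = 1.3900 rad, and Δλ = 0.5621 rad.
Haversine: a = sin²(Δφ/2) + cos φ₁ cos φ₂ sin²(Δλ/2) = 0.5120 + (0.9791)(0.1798)(0.0769) = 0.52549.
Central angle c = 2·arcsin(√a) = 1.62181 rad.
So the angular separation is 92.92°.

92.92°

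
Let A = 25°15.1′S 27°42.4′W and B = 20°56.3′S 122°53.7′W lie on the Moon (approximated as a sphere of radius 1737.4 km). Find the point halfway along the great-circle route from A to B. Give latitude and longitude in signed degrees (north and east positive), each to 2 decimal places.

The central angle between A and B is δ = 1.4947 rad.
With f = 0.5, the slerp weights are sin((1−f)δ)/sin δ = 0.6817 and sin(fδ)/sin δ = 0.6817.
Weighted sum of the unit vectors: (0.6817)·(0.8007,-0.4205,-0.4266) + (0.6817)·(-0.5072,-0.7842,-0.3574) = (0.2001, -0.8212, -0.5344).
Converting back: φ = atan2(z, √(x²+y²)) = -32.30°, λ = atan2(y, x) = -76.31°.

-32.30°, -76.31°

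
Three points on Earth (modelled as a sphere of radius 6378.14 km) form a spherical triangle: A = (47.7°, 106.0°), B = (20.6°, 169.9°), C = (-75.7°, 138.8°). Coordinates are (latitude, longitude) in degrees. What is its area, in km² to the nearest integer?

Side lengths (central angles): a = 1.7143, b = 2.1858, c = 1.0035 rad; semiperimeter s = 2.4518.
By l'Huilier's theorem, tan(E/4) = √[tan(s/2) tan((s−a)/2) tan((s−b)/2) tan((s−c)/2)], giving spherical excess E = 1.3706 rad.
Area = E·R² = 1.3706 × (6378.14)² ≈ 55756881 km².

55756881 km²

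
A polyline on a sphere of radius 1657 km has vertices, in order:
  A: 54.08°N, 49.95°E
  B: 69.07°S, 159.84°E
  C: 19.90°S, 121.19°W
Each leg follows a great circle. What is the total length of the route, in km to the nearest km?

6171 km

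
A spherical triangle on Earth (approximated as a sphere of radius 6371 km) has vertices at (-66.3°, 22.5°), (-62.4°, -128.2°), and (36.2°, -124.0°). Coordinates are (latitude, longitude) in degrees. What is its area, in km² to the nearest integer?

27015728 km²

Side lengths (central angles): a = 1.7219, b = 2.5171, c = 0.8644 rad; semiperimeter s = 2.5517.
By l'Huilier's theorem, tan(E/4) = √[tan(s/2) tan((s−a)/2) tan((s−b)/2) tan((s−c)/2)], giving spherical excess E = 0.6656 rad.
Area = E·R² = 0.6656 × (6371)² ≈ 27015728 km².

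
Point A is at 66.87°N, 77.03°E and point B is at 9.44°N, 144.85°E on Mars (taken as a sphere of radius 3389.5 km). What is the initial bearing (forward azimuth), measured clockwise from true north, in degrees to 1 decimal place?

With φ₁ = 1.1671, φ₂ = 0.1648, Δλ = 1.1837 rad, the forward-azimuth formula gives
θ = atan2( sin Δλ cos φ₂ , cos φ₁ sin φ₂ − sin φ₁ cos φ₂ cos Δλ ) = atan2(0.9135, -0.2780) = 106.93°.
So the initial bearing is 106.9°.

106.9°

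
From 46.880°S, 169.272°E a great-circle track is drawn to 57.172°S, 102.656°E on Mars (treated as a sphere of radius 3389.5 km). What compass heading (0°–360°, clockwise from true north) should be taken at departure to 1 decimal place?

230.0°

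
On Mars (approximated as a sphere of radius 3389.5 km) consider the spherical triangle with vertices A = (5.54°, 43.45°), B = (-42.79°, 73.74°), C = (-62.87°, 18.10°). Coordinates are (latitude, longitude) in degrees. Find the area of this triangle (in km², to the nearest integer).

4122335 km²

Side lengths (central angles): a = 0.6544, b = 1.2406, c = 0.9702 rad; semiperimeter s = 1.4326.
By l'Huilier's theorem, tan(E/4) = √[tan(s/2) tan((s−a)/2) tan((s−b)/2) tan((s−c)/2)], giving spherical excess E = 0.3588 rad.
Area = E·R² = 0.3588 × (3389.5)² ≈ 4122335 km².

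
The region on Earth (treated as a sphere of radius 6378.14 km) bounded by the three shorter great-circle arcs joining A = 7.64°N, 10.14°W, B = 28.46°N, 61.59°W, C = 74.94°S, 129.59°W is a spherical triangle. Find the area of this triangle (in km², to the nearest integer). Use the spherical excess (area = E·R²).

52577998 km²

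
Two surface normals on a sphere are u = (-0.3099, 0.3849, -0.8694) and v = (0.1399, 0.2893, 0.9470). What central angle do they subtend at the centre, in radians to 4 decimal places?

u·v = -0.7553; |u| = 1.0000, |v| = 1.0000.
cos θ = (u·v)/(|u||v|) = -0.7553, so θ = 2.4269 rad.

2.4269 rad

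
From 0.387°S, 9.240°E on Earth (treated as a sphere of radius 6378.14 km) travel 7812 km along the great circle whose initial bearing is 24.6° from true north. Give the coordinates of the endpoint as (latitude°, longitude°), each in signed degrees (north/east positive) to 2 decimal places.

Angular distance δ = d/R = 7812/6378.14 = 1.22481 rad; initial bearing θ = 0.4294 rad.
sin φ₂ = sin φ₁ cos δ + cos φ₁ sin δ cos θ = (-0.0068)(0.3391) + (1.0000)(0.9407)(0.9092) = 0.8530, so φ₂ = 58.54°.
Δλ = atan2(sin θ sin δ cos φ₁, cos δ − sin φ₁ sin φ₂) = atan2(0.3916, 0.3449) = 48.629°.
λ₂ = 9.240° + 48.629° = 57.87°.

58.54°, 57.87°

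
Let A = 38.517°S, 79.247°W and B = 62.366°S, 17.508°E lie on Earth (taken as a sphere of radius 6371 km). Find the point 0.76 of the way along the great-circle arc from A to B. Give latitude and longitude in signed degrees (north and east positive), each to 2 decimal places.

-65.20°, -14.50°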